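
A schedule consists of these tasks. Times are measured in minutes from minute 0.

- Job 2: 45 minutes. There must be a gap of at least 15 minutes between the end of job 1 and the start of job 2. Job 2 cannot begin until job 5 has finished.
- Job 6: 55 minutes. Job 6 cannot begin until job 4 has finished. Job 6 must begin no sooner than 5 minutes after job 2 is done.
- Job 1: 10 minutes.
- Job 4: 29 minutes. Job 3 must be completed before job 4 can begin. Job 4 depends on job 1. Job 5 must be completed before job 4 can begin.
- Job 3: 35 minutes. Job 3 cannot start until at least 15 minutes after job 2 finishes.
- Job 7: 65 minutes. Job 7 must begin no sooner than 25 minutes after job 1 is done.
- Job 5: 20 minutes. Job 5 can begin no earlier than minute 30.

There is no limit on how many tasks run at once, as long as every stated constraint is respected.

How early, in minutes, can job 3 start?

After its own release at minute 30, job 5 can start at minute 30 and finishes at minute 50.
Job 1 has no prerequisites, so it starts at minute 0 and finishes at minute 10.
Job 2 cannot start until job 1 (finishes minute 10, plus 15-minute gap → minute 25); job 5 (finishes minute 50). The controlling bound is minute 50, so job 2 finishes at 50 + 45 = minute 95.
Job 3 waits on job 2 (finishes minute 95, plus 15-minute gap → minute 110), so the earliest it can start is minute 110.

110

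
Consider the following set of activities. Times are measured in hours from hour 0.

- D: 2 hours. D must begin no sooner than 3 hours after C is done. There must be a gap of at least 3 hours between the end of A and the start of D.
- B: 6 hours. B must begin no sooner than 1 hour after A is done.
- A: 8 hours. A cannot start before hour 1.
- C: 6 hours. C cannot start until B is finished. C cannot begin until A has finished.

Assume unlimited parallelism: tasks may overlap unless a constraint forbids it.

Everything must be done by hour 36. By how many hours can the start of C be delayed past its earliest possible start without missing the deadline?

A waits on its own release at hour 1, so it starts at hour 1 and finishes at 1 + 8 = hour 9.
After A (finishes hour 9, plus 1-hour gap → hour 10), B can start at hour 10 and finishes at hour 16.
C has to wait for B (finishes hour 16); A (finishes hour 9). The latest of these is hour 16, so C runs hour 16 to 16 + 6 = hour 22.

Working backward from the deadline:
D has no dependents, so it just needs to finish by hour 36. Starting by 36 − 2 = hour 34 achieves that.
C has to be done before D (must start by hour 34, minus 3-hour gap → hour 31). That means finishing by hour 31, i.e. starting by 31 − 6 = hour 25.
So C can start as early as hour 16 and as late as hour 25, giving 25 − 16 = 9 hours of slack.

9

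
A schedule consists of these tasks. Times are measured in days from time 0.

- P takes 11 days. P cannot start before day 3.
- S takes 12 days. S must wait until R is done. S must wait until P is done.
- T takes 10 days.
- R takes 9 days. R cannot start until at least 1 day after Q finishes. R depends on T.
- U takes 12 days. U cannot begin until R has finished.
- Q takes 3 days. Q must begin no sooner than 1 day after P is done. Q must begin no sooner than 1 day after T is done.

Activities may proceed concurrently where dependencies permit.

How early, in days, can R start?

19

Nothing blocks T, so it runs from day 0 to day 10.
P waits on its own release at day 3, so it starts at day 3 and finishes at 3 + 11 = day 14.
Q needs all of P (finishes day 14, plus 1-day gap → day 15); T (finishes day 10, plus 1-day gap → day 11). That puts its earliest start at day 15; it finishes at 15 + 3 = day 18.
R waits on Q (finishes day 18, plus 1-day gap → day 19); T (finishes day 10). The latest of these is day 19, which is the earliest R can start.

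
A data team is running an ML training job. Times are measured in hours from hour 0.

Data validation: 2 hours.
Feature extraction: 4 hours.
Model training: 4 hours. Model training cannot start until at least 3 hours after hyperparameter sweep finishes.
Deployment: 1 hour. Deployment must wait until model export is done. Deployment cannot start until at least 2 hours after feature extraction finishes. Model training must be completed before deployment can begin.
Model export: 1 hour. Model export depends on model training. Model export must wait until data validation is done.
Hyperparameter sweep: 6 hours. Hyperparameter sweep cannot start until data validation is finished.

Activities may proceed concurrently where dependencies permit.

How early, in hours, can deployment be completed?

17

Feature extraction has no prerequisites, so it starts at hour 0 and finishes at hour 4.
Data validation can start immediately at hour 0; it finishes at hour 2.
Hyperparameter sweep waits on data validation (finishes hour 2), so it starts at hour 2 and finishes at 2 + 6 = hour 8.
After hyperparameter sweep (finishes hour 8, plus 3-hour gap → hour 11), model training can start at hour 11 and finishes at hour 15.
For model export: model training (finishes hour 15); data validation (finishes hour 2). Taking the maximum gives a start of hour 15, and it finishes at 15 + 1 = hour 16.
For deployment: model export (finishes hour 16); feature extraction (finishes hour 4, plus 2-hour gap → hour 6); model training (finishes hour 15). Taking the maximum gives a start of hour 16, and it finishes at 16 + 1 = hour 17.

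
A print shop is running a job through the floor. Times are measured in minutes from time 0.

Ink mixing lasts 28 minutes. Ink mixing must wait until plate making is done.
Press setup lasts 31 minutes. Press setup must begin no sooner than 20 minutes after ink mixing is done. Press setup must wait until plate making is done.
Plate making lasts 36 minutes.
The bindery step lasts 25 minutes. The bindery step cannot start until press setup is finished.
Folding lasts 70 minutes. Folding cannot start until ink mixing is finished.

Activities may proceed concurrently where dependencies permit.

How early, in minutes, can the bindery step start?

115

Plate making has no prerequisites, so it starts at minute 0 and finishes at minute 36.
Ink mixing waits on plate making (finishes minute 36), so it starts at minute 36 and finishes at 36 + 28 = minute 64.
For press setup: ink mixing (finishes minute 64, plus 20-minute gap → minute 84); plate making (finishes minute 36). Taking the maximum gives a start of minute 84, and it finishes at 84 + 31 = minute 115.
The bindery step waits on press setup (finishes minute 115), so the earliest it can start is minute 115.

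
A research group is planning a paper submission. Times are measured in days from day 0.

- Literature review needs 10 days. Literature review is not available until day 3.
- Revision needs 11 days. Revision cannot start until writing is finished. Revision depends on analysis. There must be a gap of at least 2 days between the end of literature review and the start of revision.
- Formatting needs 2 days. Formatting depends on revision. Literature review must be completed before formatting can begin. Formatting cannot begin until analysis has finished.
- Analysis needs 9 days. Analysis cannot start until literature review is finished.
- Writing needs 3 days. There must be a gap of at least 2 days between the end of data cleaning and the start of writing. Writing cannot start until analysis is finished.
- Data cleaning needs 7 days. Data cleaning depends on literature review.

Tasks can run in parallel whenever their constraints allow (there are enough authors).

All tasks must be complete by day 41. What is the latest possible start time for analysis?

Formatting has no dependents, so it just needs to finish by day 41. Starting by 41 − 2 = day 39 achieves that.
Revision has to be done before formatting (must start by day 39). That means finishing by day 39, i.e. starting by 39 − 11 = day 28.
Writing must finish before revision (must start by day 28). With a 3-day duration, writing must start by 28 − 3 = day 25.
For analysis: writing (must start by day 25); revision (must start by day 28); formatting (must start by day 39). The most restrictive is day 25; with a 9-day duration, analysis must start by day 16.

16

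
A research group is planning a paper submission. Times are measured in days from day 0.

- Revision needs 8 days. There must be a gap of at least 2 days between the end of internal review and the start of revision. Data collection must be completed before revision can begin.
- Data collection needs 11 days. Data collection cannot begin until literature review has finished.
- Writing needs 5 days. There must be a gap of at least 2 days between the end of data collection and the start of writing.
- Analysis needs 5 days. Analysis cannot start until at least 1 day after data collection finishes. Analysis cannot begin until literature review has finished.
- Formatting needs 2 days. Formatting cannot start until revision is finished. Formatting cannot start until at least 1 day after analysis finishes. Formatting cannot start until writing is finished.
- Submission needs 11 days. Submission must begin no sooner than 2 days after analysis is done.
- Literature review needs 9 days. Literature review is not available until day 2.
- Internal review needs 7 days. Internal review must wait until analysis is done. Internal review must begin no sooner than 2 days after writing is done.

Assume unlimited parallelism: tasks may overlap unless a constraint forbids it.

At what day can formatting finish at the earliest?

Literature review cannot begin until its own release at day 2. It runs from day 2 to 2 + 9 = day 11.
Data collection waits on literature review (finishes day 11), so it starts at day 11 and finishes at 11 + 11 = day 22.
Writing waits on data collection (finishes day 22, plus 2-day gap → day 24), so it starts at day 24 and finishes at 24 + 5 = day 29.
Analysis cannot start until data collection (finishes day 22, plus 1-day gap → day 23); literature review (finishes day 11). The controlling bound is day 23, so analysis finishes at 23 + 5 = day 28.
Internal review has to wait for analysis (finishes day 28); writing (finishes day 29, plus 2-day gap → day 31). The latest of these is day 31, so internal review runs day 31 to 31 + 7 = day 38.
Revision cannot start until internal review (finishes day 38, plus 2-day gap → day 40); data collection (finishes day 22). The controlling bound is day 40, so revision finishes at 40 + 8 = day 48.
Formatting has to wait for revision (finishes day 48); analysis (finishes day 28, plus 1-day gap → day 29); writing (finishes day 29). The latest of these is day 48, so formatting runs day 48 to 48 + 2 = day 50.

50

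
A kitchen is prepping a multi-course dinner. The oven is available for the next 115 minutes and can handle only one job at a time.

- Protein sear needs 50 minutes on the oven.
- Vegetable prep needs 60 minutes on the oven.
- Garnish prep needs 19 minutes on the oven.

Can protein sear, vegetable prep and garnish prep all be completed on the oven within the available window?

Running back to back, the jobs need 50 + 60 + 19 = 129 minutes on the oven.
Since 129 > 115, they cannot all fit.

No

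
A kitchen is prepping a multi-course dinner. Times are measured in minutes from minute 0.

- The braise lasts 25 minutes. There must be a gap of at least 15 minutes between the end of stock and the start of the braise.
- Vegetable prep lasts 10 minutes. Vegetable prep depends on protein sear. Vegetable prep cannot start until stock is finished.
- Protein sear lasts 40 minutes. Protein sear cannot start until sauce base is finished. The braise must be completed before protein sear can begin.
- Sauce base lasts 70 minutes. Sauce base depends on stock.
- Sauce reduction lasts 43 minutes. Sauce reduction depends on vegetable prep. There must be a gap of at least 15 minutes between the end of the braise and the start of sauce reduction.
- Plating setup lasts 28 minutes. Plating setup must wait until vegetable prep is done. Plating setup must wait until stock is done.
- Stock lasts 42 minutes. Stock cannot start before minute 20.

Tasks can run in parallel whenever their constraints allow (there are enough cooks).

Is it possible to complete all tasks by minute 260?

Yes

After its own release at minute 20, stock can start at minute 20 and finishes at minute 62.
The braise cannot begin until stock (finishes minute 62, plus 15-minute gap → minute 77). It runs from minute 77 to 77 + 25 = minute 102.
Sauce base cannot begin until stock (finishes minute 62). It runs from minute 62 to 62 + 70 = minute 132.
Protein sear needs all of sauce base (finishes minute 132); the braise (finishes minute 102). That puts its earliest start at minute 132; it finishes at 132 + 40 = minute 172.
Vegetable prep needs all of protein sear (finishes minute 172); stock (finishes minute 62). That puts its earliest start at minute 172; it finishes at 172 + 10 = minute 182.
For plating setup: vegetable prep (finishes minute 182); stock (finishes minute 62). Taking the maximum gives a start of minute 182, and it finishes at 182 + 28 = minute 210.
Sauce reduction needs all of vegetable prep (finishes minute 182); the braise (finishes minute 102, plus 15-minute gap → minute 117). That puts its earliest start at minute 182; it finishes at 182 + 43 = minute 225.
Every task is finished by minute 225, which is no later than the deadline of 260, so the schedule is feasible.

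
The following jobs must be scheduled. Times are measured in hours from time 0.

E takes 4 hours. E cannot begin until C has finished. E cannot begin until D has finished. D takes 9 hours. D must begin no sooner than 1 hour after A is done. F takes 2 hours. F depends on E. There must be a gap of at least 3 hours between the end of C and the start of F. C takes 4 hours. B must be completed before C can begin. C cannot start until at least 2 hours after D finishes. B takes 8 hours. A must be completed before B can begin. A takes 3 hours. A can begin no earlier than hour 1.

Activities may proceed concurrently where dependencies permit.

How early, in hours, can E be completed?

A cannot begin until its own release at hour 1. It runs from hour 1 to 1 + 3 = hour 4.
After A (finishes hour 4, plus 1-hour gap → hour 5), D can start at hour 5 and finishes at hour 14.
After A (finishes hour 4), B can start at hour 4 and finishes at hour 12.
C has to wait for B (finishes hour 12); D (finishes hour 14, plus 2-hour gap → hour 16). The latest of these is hour 16, so C runs hour 16 to 16 + 4 = hour 20.
For E: C (finishes hour 20); D (finishes hour 14). Taking the maximum gives a start of hour 20, and it finishes at 20 + 4 = hour 24.

24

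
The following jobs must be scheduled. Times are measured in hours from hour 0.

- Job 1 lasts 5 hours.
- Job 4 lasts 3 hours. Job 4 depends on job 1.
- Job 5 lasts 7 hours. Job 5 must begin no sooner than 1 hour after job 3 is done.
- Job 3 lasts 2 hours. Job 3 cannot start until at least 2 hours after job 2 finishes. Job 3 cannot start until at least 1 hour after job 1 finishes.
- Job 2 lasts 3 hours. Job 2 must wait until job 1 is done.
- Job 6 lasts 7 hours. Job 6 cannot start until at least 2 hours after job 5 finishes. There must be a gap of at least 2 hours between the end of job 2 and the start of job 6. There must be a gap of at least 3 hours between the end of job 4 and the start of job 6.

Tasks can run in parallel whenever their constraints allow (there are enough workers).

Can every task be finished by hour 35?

Yes

Job 1 has no prerequisites, so it starts at hour 0 and finishes at hour 5.
After job 1 (finishes hour 5), job 4 can start at hour 5 and finishes at hour 8.
After job 1 (finishes hour 5), job 2 can start at hour 5 and finishes at hour 8.
Job 3 has to wait for job 2 (finishes hour 8, plus 2-hour gap → hour 10); job 1 (finishes hour 5, plus 1-hour gap → hour 6). The latest of these is hour 10, so job 3 runs hour 10 to 10 + 2 = hour 12.
Job 5 waits on job 3 (finishes hour 12, plus 1-hour gap → hour 13), so it starts at hour 13 and finishes at 13 + 7 = hour 20.
For job 6: job 5 (finishes hour 20, plus 2-hour gap → hour 22); job 2 (finishes hour 8, plus 2-hour gap → hour 10); job 4 (finishes hour 8, plus 3-hour gap → hour 11). Taking the maximum gives a start of hour 22, and it finishes at 22 + 7 = hour 29.
Every task is finished by hour 29, which is no later than the deadline of 35, so the schedule is feasible.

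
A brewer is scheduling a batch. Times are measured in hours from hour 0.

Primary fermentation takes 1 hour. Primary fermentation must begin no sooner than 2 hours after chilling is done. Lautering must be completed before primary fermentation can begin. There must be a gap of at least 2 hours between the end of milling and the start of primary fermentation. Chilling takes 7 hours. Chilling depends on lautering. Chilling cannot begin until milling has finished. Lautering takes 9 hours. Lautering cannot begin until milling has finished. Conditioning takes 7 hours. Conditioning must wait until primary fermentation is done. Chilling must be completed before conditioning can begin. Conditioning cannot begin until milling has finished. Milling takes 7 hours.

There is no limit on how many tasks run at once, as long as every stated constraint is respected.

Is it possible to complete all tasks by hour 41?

Milling can start immediately at hour 0; it finishes at hour 7.
Lautering waits on milling (finishes hour 7), so it starts at hour 7 and finishes at 7 + 9 = hour 16.
Chilling cannot start until lautering (finishes hour 16); milling (finishes hour 7). The controlling bound is hour 16, so chilling finishes at 16 + 7 = hour 23.
For primary fermentation: chilling (finishes hour 23, plus 2-hour gap → hour 25); lautering (finishes hour 16); milling (finishes hour 7, plus 2-hour gap → hour 9). Taking the maximum gives a start of hour 25, and it finishes at 25 + 1 = hour 26.
Conditioning cannot start until primary fermentation (finishes hour 26); chilling (finishes hour 23); milling (finishes hour 7). The controlling bound is hour 26, so conditioning finishes at 26 + 7 = hour 33.
Every task is finished by hour 33, which is no later than the deadline of 41, so the schedule is feasible.

Yes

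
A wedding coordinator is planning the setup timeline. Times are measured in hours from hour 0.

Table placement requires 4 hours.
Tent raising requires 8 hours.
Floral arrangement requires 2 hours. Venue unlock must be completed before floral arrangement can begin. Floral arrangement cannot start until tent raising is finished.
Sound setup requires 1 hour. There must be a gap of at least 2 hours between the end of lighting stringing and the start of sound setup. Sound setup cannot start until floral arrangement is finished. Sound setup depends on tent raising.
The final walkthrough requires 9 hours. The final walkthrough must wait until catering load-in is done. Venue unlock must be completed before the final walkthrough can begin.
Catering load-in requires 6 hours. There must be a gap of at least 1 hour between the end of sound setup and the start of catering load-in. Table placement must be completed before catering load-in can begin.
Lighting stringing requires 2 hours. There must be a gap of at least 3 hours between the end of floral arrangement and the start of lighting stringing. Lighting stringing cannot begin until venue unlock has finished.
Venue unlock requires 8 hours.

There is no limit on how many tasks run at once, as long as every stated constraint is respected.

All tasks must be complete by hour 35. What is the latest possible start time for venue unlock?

1

The final walkthrough must finish by hour 35; it takes 9 hours, so it must start by 35 − 9 = hour 26.
Catering load-in has to be done before the final walkthrough (must start by hour 26). That means finishing by hour 26, i.e. starting by 26 − 6 = hour 20.
Sound setup has to be done before catering load-in (must start by hour 20, minus 1-hour gap → hour 19). That means finishing by hour 19, i.e. starting by 19 − 1 = hour 18.
Lighting stringing has to be done before sound setup (must start by hour 18, minus 2-hour gap → hour 16). That means finishing by hour 16, i.e. starting by 16 − 2 = hour 14.
Floral arrangement must finish in time for lighting stringing (must start by hour 14, minus 3-hour gap → hour 11); sound setup (must start by hour 18). The tightest is hour 11, so floral arrangement must start by 11 − 2 = hour 9.
Venue unlock has several dependents: floral arrangement (must start by hour 9); lighting stringing (must start by hour 14); the final walkthrough (must start by hour 26). The earliest of those limits is hour 9, so venue unlock must start by 9 − 8 = hour 1.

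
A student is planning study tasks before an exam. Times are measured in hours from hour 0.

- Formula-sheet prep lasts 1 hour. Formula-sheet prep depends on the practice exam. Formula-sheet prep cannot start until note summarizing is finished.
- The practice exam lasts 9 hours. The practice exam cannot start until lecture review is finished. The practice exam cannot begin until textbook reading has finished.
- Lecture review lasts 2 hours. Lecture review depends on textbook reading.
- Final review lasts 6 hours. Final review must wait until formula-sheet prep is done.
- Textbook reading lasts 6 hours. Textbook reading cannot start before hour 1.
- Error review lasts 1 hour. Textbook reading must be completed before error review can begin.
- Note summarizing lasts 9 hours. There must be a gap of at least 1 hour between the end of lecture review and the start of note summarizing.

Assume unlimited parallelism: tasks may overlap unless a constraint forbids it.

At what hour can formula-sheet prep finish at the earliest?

Textbook reading cannot begin until its own release at hour 1. It runs from hour 1 to 1 + 6 = hour 7.
Lecture review cannot begin until textbook reading (finishes hour 7). It runs from hour 7 to 7 + 2 = hour 9.
Note summarizing cannot begin until lecture review (finishes hour 9, plus 1-hour gap → hour 10). It runs from hour 10 to 10 + 9 = hour 19.
The practice exam cannot start until lecture review (finishes hour 9); textbook reading (finishes hour 7). The controlling bound is hour 9, so the practice exam finishes at 9 + 9 = hour 18.
Formula-sheet prep cannot start until the practice exam (finishes hour 18); note summarizing (finishes hour 19). The controlling bound is hour 19, so formula-sheet prep finishes at 19 + 1 = hour 20.

20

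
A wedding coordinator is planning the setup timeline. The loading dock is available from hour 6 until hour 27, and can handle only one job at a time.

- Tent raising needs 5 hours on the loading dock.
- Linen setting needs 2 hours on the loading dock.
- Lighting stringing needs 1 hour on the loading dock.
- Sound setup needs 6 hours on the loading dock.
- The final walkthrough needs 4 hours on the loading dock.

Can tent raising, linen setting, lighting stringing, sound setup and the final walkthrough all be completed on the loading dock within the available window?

The loading dock window is 27 − 6 = 21 hours.
Running back to back, the jobs need 5 + 2 + 1 + 6 + 4 = 18 hours on the loading dock.
Since 18 ≤ 21, they fit within the window.

Yes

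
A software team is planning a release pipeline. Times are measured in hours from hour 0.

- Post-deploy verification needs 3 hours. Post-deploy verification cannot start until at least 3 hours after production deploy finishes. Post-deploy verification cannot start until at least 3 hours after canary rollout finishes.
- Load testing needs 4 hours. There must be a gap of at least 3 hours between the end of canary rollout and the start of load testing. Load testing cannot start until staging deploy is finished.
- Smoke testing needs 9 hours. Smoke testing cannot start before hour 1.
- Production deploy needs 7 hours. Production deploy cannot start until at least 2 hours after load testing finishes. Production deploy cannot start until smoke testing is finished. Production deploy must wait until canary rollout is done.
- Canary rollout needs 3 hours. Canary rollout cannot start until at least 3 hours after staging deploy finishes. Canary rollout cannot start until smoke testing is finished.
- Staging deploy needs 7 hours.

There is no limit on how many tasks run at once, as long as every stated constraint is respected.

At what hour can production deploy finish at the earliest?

29

After its own release at hour 1, smoke testing can start at hour 1 and finishes at hour 10.
Nothing blocks staging deploy, so it runs from hour 0 to hour 7.
For canary rollout: staging deploy (finishes hour 7, plus 3-hour gap → hour 10); smoke testing (finishes hour 10). Taking the maximum gives a start of hour 10, and it finishes at 10 + 3 = hour 13.
Load testing needs all of canary rollout (finishes hour 13, plus 3-hour gap → hour 16); staging deploy (finishes hour 7). That puts its earliest start at hour 16; it finishes at 16 + 4 = hour 20.
Production deploy has to wait for load testing (finishes hour 20, plus 2-hour gap → hour 22); smoke testing (finishes hour 10); canary rollout (finishes hour 13). The latest of these is hour 22, so production deploy runs hour 22 to 22 + 7 = hour 29.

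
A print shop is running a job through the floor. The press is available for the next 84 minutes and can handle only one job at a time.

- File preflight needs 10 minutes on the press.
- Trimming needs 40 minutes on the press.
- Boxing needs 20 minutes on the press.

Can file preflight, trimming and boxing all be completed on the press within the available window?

Yes

Running back to back, the jobs need 10 + 40 + 20 = 70 minutes on the press.
Since 70 ≤ 84, they fit within the window.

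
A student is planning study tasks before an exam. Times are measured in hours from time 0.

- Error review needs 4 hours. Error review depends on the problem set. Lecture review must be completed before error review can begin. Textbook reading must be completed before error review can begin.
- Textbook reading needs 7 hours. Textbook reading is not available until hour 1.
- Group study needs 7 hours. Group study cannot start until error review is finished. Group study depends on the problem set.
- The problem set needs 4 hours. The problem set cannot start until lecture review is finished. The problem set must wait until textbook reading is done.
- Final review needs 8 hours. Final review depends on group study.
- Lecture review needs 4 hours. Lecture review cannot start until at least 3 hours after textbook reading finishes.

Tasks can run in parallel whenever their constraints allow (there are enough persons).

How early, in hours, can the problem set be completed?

After its own release at hour 1, textbook reading can start at hour 1 and finishes at hour 8.
Lecture review cannot begin until textbook reading (finishes hour 8, plus 3-hour gap → hour 11). It runs from hour 11 to 11 + 4 = hour 15.
The problem set has to wait for lecture review (finishes hour 15); textbook reading (finishes hour 8). The latest of these is hour 15, so the problem set runs hour 15 to 15 + 4 = hour 19.

19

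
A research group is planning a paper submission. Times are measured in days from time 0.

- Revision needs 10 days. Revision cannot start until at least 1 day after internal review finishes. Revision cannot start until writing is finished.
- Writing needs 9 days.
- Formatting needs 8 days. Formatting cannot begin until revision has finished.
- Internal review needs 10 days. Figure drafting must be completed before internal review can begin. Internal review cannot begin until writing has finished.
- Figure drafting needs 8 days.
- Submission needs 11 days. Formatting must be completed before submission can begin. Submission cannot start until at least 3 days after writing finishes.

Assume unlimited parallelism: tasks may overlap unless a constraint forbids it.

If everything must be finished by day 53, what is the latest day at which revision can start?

Submission has no dependents, so it just needs to finish by day 53. Starting by 53 − 11 = day 42 achieves that.
Formatting feeds into submission (must start by day 42); so formatting must finish by day 42 and therefore start by day 34.
Revision feeds into formatting (must start by day 34); so revision must finish by day 34 and therefore start by day 24.

24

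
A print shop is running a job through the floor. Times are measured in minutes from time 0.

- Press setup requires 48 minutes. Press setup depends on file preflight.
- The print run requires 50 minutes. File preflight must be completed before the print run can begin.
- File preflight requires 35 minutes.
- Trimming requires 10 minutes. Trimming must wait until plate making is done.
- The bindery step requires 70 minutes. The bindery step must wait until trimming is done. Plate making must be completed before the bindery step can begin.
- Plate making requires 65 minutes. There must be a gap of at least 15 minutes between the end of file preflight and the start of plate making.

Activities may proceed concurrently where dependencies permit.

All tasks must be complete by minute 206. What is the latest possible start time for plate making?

To finish by minute 206, the bindery step (duration 70) must start no later than minute 136.
Trimming feeds into the bindery step (must start by minute 136); so trimming must finish by minute 136 and therefore start by minute 126.
Plate making must finish in time for trimming (must start by minute 126); the bindery step (must start by minute 136). The tightest is minute 126, so plate making must start by 126 − 65 = minute 61.

61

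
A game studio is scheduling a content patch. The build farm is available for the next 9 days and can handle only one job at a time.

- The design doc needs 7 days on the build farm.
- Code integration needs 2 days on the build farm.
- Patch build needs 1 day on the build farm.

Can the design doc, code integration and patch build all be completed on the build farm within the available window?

No

Running back to back, the jobs need 7 + 2 + 1 = 10 days on the build farm.
Since 10 > 9, they cannot all fit.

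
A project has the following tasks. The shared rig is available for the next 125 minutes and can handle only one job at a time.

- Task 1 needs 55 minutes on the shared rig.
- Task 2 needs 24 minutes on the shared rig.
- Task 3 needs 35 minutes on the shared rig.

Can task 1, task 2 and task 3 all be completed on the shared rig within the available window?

Yes

Running back to back, the jobs need 55 + 24 + 35 = 114 minutes on the shared rig.
Since 114 ≤ 125, they fit within the window.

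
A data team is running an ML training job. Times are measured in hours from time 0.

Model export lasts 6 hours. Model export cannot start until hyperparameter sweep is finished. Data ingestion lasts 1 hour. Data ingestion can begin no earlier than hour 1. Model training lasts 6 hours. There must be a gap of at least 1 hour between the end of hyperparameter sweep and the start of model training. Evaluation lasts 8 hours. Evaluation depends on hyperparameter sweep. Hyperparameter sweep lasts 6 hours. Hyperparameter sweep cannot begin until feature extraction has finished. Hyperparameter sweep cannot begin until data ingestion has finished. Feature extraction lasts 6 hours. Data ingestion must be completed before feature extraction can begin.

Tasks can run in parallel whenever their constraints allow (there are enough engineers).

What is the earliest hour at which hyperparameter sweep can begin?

Data ingestion waits on its own release at hour 1, so it starts at hour 1 and finishes at 1 + 1 = hour 2.
Feature extraction waits on data ingestion (finishes hour 2), so it starts at hour 2 and finishes at 2 + 6 = hour 8.
Hyperparameter sweep waits on feature extraction (finishes hour 8); data ingestion (finishes hour 2). The latest of these is hour 8, which is the earliest hyperparameter sweep can start.

8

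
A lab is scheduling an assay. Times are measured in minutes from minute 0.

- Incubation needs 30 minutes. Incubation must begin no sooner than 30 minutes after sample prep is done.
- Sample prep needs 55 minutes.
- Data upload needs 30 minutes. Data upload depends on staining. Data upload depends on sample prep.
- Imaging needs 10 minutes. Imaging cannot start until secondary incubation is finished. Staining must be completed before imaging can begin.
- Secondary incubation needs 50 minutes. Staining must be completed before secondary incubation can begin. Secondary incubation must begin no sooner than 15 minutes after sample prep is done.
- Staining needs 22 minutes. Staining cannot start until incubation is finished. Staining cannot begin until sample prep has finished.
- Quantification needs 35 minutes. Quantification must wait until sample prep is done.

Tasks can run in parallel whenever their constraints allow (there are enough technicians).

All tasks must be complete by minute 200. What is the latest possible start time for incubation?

Imaging must finish by minute 200; it takes 10 minutes, so it must start by 200 − 10 = minute 190.
Secondary incubation has to be done before imaging (must start by minute 190). That means finishing by minute 190, i.e. starting by 190 − 50 = minute 140.
Nothing follows data upload; the deadline of minute 200 is its only limit. It must start by 200 − 30 = minute 170.
Staining has several dependents: secondary incubation (must start by minute 140); imaging (must start by minute 190); data upload (must start by minute 170). The earliest of those limits is minute 140, so staining must start by 140 − 22 = minute 118.
Incubation must finish before staining (must start by minute 118). With a 30-minute duration, incubation must start by 118 − 30 = minute 88.

88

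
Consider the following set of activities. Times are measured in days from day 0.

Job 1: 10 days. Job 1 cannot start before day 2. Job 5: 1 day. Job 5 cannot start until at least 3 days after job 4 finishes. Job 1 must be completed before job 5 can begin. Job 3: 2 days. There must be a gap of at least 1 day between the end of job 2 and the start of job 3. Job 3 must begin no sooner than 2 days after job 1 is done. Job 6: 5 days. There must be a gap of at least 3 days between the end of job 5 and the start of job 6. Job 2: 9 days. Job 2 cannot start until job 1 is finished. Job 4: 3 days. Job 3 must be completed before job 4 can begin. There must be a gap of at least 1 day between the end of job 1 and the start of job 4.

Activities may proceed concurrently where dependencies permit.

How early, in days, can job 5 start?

After its own release at day 2, job 1 can start at day 2 and finishes at day 12.
Job 2 waits on job 1 (finishes day 12), so it starts at day 12 and finishes at 12 + 9 = day 21.
Job 3 cannot start until job 2 (finishes day 21, plus 1-day gap → day 22); job 1 (finishes day 12, plus 2-day gap → day 14). The controlling bound is day 22, so job 3 finishes at 22 + 2 = day 24.
Job 4 needs all of job 3 (finishes day 24); job 1 (finishes day 12, plus 1-day gap → day 13). That puts its earliest start at day 24; it finishes at 24 + 3 = day 27.
Job 5 waits on job 4 (finishes day 27, plus 3-day gap → day 30); job 1 (finishes day 12). The latest of these is day 30, which is the earliest job 5 can start.

30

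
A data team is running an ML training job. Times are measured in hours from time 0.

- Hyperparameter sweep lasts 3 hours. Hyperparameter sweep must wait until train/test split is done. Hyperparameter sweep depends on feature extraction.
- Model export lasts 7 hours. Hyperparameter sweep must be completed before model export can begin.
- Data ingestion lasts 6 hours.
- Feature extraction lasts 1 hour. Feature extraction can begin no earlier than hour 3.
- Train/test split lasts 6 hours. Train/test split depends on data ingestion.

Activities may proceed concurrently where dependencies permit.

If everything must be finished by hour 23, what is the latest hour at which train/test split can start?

7

Model export has no dependents, so it just needs to finish by hour 23. Starting by 23 − 7 = hour 16 achieves that.
Hyperparameter sweep has to be done before model export (must start by hour 16). That means finishing by hour 16, i.e. starting by 16 − 3 = hour 13.
Train/test split has to be done before hyperparameter sweep (must start by hour 13). That means finishing by hour 13, i.e. starting by 13 − 6 = hour 7.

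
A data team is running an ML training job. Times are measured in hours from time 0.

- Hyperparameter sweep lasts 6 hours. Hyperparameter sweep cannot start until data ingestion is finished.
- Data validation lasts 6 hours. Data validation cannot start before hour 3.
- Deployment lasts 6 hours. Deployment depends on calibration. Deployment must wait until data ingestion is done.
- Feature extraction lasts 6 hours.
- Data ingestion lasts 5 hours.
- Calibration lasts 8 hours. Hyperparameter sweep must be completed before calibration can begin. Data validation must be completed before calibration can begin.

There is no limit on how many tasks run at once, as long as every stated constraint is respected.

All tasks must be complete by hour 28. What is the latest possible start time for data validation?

8

To finish by hour 28, deployment (duration 6) must start no later than hour 22.
Calibration has to be done before deployment (must start by hour 22). That means finishing by hour 22, i.e. starting by 22 − 8 = hour 14.
Data validation feeds into calibration (must start by hour 14); so data validation must finish by hour 14 and therefore start by hour 8.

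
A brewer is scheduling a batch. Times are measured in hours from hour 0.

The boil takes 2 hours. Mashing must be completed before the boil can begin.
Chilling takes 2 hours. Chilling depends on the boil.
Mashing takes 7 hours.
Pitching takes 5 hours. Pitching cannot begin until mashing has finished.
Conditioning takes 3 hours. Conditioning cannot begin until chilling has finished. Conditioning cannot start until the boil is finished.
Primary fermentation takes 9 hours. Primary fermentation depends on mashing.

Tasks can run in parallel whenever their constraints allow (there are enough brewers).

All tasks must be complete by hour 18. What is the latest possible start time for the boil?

Nothing follows conditioning; the deadline of hour 18 is its only limit. It must start by 18 − 3 = hour 15.
Chilling must finish before conditioning (must start by hour 15). With a 2-hour duration, chilling must start by 15 − 2 = hour 13.
The boil has several dependents: chilling (must start by hour 13); conditioning (must start by hour 15). The earliest of those limits is hour 13, so the boil must start by 13 − 2 = hour 11.

11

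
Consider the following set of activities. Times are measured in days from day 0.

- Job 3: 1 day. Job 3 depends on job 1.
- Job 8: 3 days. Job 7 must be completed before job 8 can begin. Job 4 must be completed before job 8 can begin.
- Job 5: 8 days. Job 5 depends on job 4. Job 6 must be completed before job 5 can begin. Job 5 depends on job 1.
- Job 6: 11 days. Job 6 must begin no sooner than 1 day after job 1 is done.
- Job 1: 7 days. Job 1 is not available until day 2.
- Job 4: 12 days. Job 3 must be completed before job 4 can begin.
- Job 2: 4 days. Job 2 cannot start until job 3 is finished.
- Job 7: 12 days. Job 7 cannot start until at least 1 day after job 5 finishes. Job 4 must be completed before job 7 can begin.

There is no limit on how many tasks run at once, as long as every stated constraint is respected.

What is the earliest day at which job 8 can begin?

After its own release at day 2, job 1 can start at day 2 and finishes at day 9.
Job 6 waits on job 1 (finishes day 9, plus 1-day gap → day 10), so it starts at day 10 and finishes at 10 + 11 = day 21.
After job 1 (finishes day 9), job 3 can start at day 9 and finishes at day 10.
Job 4 cannot begin until job 3 (finishes day 10). It runs from day 10 to 10 + 12 = day 22.
Job 5 has to wait for job 4 (finishes day 22); job 6 (finishes day 21); job 1 (finishes day 9). The latest of these is day 22, so job 5 runs day 22 to 22 + 8 = day 30.
Job 7 has to wait for job 5 (finishes day 30, plus 1-day gap → day 31); job 4 (finishes day 22). The latest of these is day 31, so job 7 runs day 31 to 31 + 12 = day 43.
Job 8 waits on job 7 (finishes day 43); job 4 (finishes day 22). The latest of these is day 43, which is the earliest job 8 can start.

43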